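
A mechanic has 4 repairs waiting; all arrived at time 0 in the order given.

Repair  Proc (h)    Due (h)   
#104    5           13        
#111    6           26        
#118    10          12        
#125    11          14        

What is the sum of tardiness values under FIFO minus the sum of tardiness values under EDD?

FIFO (arrival order): #104 #111 #118 #125.
#104: 0→5, due 13, tardiness 0
#111: 5→11, due 26, tardiness 0
#118: 11→21, due 12, tardiness 9
#125: 21→32, due 14, tardiness 18
Sum = 0+0+9+18 = 27.
EDD (increasing due date): #118 #104 #125 #111.
#118: 0→10, due 12, tardiness 0
#104: 10→15, due 13, tardiness 2
#125: 15→26, due 14, tardiness 12
#111: 26→32, due 26, tardiness 6
Sum = 0+2+12+6 = 20.
Difference = 27 − 20 = 7.

7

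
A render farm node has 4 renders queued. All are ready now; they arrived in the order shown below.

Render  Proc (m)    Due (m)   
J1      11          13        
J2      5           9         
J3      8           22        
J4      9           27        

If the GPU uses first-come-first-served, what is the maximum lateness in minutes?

FIFO (arrival order): J1 J2 J3 J4.
J1: 0→11, due 13, lateness -2
J2: 11→16, due 9, lateness 7
J3: 16→24, due 22, lateness 2
J4: 24→33, due 27, lateness 6
Maximum = 7.

7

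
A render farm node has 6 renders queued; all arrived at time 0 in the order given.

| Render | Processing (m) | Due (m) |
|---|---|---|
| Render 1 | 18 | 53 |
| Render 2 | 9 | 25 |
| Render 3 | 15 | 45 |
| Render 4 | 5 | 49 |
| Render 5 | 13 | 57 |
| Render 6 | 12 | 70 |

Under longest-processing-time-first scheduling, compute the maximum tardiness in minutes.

LPT (decreasing processing time): Render 1 Render 3 Render 5 Render 6 Render 2 Render 4.
Render 1: 0→18, due 53, tardiness 0
Render 3: 18→33, due 45, tardiness 0
Render 5: 33→46, due 57, tardiness 0
Render 6: 46→58, due 70, tardiness 0
Render 2: 58→67, due 25, tardiness 42
Render 4: 67→72, due 49, tardiness 23
Maximum = 42.

42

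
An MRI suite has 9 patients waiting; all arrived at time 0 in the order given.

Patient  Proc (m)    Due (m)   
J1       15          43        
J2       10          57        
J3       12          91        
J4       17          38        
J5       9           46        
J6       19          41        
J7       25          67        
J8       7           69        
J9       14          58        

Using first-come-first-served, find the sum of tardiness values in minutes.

FIFO (arrival order): J1 J2 J3 J4 J5 J6 J7 J8 J9.
J1: 0→15, due 43, tardiness 0
J2: 15→25, due 57, tardiness 0
J3: 25→37, due 91, tardiness 0
J4: 37→54, due 38, tardiness 16
J5: 54→63, due 46, tardiness 17
J6: 63→82, due 41, tardiness 41
J7: 82→107, due 67, tardiness 40
J8: 107→114, due 69, tardiness 45
J9: 114→128, due 58, tardiness 70
Sum = 0+0+0+16+17+41+40+45+70 = 229.

229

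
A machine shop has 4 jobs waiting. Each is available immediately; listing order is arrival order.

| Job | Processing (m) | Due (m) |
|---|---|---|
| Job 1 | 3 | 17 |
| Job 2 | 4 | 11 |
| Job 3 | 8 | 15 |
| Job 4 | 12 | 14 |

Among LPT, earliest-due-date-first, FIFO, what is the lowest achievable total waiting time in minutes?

25

LPT (decreasing processing time): Job 4 Job 3 Job 2 Job 1.
Job 4: waits 0, runs 0→12
Job 3: waits 12, runs 12→20
Job 2: waits 20, runs 20→24
Job 1: waits 24, runs 24→27
Sum = 0+12+20+24 = 56.
EDD (increasing due date): Job 2 Job 4 Job 3 Job 1.
Job 2: waits 0, runs 0→4
Job 4: waits 4, runs 4→16
Job 3: waits 16, runs 16→24
Job 1: waits 24, runs 24→27
Sum = 0+4+16+24 = 44.
FIFO (arrival order): Job 1 Job 2 Job 3 Job 4.
Job 1: waits 0, runs 0→3
Job 2: waits 3, runs 3→7
Job 3: waits 7, runs 7→15
Job 4: waits 15, runs 15→27
Sum = 0+3+7+15 = 25.
LPT 56, EDD 44, FIFO 25 → minimum 25.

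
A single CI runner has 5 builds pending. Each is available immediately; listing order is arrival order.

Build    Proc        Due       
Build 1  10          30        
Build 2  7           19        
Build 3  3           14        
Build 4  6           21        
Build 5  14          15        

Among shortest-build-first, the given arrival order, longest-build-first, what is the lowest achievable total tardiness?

25

SPT (increasing processing time): Build 3 Build 4 Build 2 Build 1 Build 5.
Build 3: 0→3, due 14, tardiness 0
Build 4: 3→9, due 21, tardiness 0
Build 2: 9→16, due 19, tardiness 0
Build 1: 16→26, due 30, tardiness 0
Build 5: 26→40, due 15, tardiness 25
Sum = 0+0+0+0+25 = 25.
FIFO (arrival order): Build 1 Build 2 Build 3 Build 4 Build 5.
Build 1: 0→10, due 30, tardiness 0
Build 2: 10→17, due 19, tardiness 0
Build 3: 17→20, due 14, tardiness 6
Build 4: 20→26, due 21, tardiness 5
Build 5: 26→40, due 15, tardiness 25
Sum = 0+0+6+5+25 = 36.
LPT (decreasing processing time): Build 5 Build 1 Build 2 Build 4 Build 3.
Build 5: 0→14, due 15, tardiness 0
Build 1: 14→24, due 30, tardiness 0
Build 2: 24→31, due 19, tardiness 12
Build 4: 31→37, due 21, tardiness 16
Build 3: 37→40, due 14, tardiness 26
Sum = 0+0+12+16+26 = 54.
SPT 25, FIFO 36, LPT 54 → minimum 25.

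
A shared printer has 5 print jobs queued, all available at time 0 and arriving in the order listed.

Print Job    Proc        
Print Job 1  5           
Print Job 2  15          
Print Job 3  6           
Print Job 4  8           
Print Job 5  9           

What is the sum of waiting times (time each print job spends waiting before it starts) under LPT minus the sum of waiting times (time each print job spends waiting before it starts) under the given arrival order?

24

LPT (decreasing processing time): Print Job 2 Print Job 5 Print Job 4 Print Job 3 Print Job 1.
Print Job 2: waits 0, runs 0→15
Print Job 5: waits 15, runs 15→24
Print Job 4: waits 24, runs 24→32
Print Job 3: waits 32, runs 32→38
Print Job 1: waits 38, runs 38→43
Sum = 0+15+24+32+38 = 109.
FIFO (arrival order): Print Job 1 Print Job 2 Print Job 3 Print Job 4 Print Job 5.
Print Job 1: waits 0, runs 0→5
Print Job 2: waits 5, runs 5→20
Print Job 3: waits 20, runs 20→26
Print Job 4: waits 26, runs 26→34
Print Job 5: waits 34, runs 34→43
Sum = 0+5+20+26+34 = 85.
Difference = 109 − 85 = 24.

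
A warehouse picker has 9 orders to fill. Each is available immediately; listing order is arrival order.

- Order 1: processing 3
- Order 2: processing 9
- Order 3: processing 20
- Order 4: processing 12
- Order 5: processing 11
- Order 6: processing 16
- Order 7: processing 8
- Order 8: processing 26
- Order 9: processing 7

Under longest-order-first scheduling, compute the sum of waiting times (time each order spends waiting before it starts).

LPT (decreasing processing time): Order 8 Order 3 Order 6 Order 4 Order 5 Order 2 Order 7 Order 9 Order 1.
Order 8: waits 0, runs 0→26
Order 3: waits 26, runs 26→46
Order 6: waits 46, runs 46→62
Order 4: waits 62, runs 62→74
Order 5: waits 74, runs 74→85
Order 2: waits 85, runs 85→94
Order 7: waits 94, runs 94→102
Order 9: waits 102, runs 102→109
Order 1: waits 109, runs 109→112
Sum = 0+26+46+62+74+85+94+102+109 = 598.

598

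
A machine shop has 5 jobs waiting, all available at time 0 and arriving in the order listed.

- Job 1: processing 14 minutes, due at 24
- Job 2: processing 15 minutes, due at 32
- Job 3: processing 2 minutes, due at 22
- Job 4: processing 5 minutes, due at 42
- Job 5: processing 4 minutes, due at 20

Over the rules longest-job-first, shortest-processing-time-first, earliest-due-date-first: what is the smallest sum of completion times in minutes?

LPT (decreasing processing time): Job 2 Job 1 Job 4 Job 5 Job 3.
Job 2: 0→15
Job 1: 15→29
Job 4: 29→34
Job 5: 34→38
Job 3: 38→40
Sum = 15+29+34+38+40 = 156.
SPT (increasing processing time): Job 3 Job 5 Job 4 Job 1 Job 2.
Job 3: 0→2
Job 5: 2→6
Job 4: 6→11
Job 1: 11→25
Job 2: 25→40
Sum = 2+6+11+25+40 = 84.
EDD (increasing due date): Job 5 Job 3 Job 1 Job 2 Job 4.
Job 5: 0→4
Job 3: 4→6
Job 1: 6→20
Job 2: 20→35
Job 4: 35→40
Sum = 4+6+20+35+40 = 105.
LPT 156, SPT 84, EDD 105 → minimum 84.

84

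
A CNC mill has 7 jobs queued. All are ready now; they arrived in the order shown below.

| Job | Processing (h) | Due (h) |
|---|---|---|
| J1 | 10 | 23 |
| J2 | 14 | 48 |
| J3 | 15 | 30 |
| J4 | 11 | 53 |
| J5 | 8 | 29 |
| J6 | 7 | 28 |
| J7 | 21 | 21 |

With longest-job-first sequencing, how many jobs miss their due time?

6

LPT (decreasing processing time): J7 J3 J2 J4 J1 J5 J6.
J7: 0→21, due 21, tardiness 0
J3: 21→36, due 30, tardiness 6
J2: 36→50, due 48, tardiness 2
J4: 50→61, due 53, tardiness 8
J1: 61→71, due 23, tardiness 48
J5: 71→79, due 29, tardiness 50
J6: 79→86, due 28, tardiness 58
Late jobs: 6.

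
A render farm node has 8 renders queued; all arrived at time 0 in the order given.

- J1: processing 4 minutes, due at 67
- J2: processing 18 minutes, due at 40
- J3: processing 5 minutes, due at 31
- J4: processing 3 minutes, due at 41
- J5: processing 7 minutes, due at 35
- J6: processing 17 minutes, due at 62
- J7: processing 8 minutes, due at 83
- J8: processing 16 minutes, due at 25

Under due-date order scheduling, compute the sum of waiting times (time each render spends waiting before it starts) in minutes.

EDD (increasing due date): J8 J3 J5 J2 J4 J6 J1 J7.
J8: waits 0, runs 0→16
J3: waits 16, runs 16→21
J5: waits 21, runs 21→28
J2: waits 28, runs 28→46
J4: waits 46, runs 46→49
J6: waits 49, runs 49→66
J1: waits 66, runs 66→70
J7: waits 70, runs 70→78
Sum = 0+16+21+28+46+49+66+70 = 296.

296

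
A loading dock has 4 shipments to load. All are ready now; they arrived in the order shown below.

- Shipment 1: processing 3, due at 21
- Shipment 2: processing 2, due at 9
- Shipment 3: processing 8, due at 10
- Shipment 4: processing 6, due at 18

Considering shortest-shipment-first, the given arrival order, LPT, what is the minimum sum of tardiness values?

SPT (increasing processing time): Shipment 2 Shipment 1 Shipment 4 Shipment 3.
Shipment 2: 0→2, due 9, tardiness 0
Shipment 1: 2→5, due 21, tardiness 0
Shipment 4: 5→11, due 18, tardiness 0
Shipment 3: 11→19, due 10, tardiness 9
Sum = 0+0+0+9 = 9.
FIFO (arrival order): Shipment 1 Shipment 2 Shipment 3 Shipment 4.
Shipment 1: 0→3, due 21, tardiness 0
Shipment 2: 3→5, due 9, tardiness 0
Shipment 3: 5→13, due 10, tardiness 3
Shipment 4: 13→19, due 18, tardiness 1
Sum = 0+0+3+1 = 4.
LPT (decreasing processing time): Shipment 3 Shipment 4 Shipment 1 Shipment 2.
Shipment 3: 0→8, due 10, tardiness 0
Shipment 4: 8→14, due 18, tardiness 0
Shipment 1: 14→17, due 21, tardiness 0
Shipment 2: 17→19, due 9, tardiness 10
Sum = 0+0+0+10 = 10.
SPT 9, FIFO 4, LPT 10 → minimum 4.

4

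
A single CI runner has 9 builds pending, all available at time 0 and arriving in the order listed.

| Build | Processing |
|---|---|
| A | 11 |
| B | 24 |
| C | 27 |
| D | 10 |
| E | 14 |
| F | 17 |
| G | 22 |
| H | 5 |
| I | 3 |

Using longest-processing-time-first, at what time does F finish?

90

LPT (decreasing processing time): C B G F E A D H I.
C: 0→27
B: 27→51
G: 51→73
F: 73→90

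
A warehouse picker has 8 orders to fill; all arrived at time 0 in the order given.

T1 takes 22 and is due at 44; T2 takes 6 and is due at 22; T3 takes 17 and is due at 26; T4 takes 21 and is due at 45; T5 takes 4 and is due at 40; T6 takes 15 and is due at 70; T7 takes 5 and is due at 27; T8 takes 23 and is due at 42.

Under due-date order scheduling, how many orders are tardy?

EDD (increasing due date): T2 T3 T7 T5 T8 T1 T4 T6.
T2: 0→6, due 22, tardiness 0
T3: 6→23, due 26, tardiness 0
T7: 23→28, due 27, tardiness 1
T5: 28→32, due 40, tardiness 0
T8: 32→55, due 42, tardiness 13
T1: 55→77, due 44, tardiness 33
T4: 77→98, due 45, tardiness 53
T6: 98→113, due 70, tardiness 43
Late orders: 5.

5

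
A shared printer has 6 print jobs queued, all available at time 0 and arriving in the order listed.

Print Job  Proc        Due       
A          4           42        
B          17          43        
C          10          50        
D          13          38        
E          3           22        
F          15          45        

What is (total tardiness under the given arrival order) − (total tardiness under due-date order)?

FIFO (arrival order): A B C D E F.
A: 0→4, due 42, tardiness 0
B: 4→21, due 43, tardiness 0
C: 21→31, due 50, tardiness 0
D: 31→44, due 38, tardiness 6
E: 44→47, due 22, tardiness 25
F: 47→62, due 45, tardiness 17
Sum = 0+0+0+6+25+17 = 48.
EDD (increasing due date): E D A B F C.
E: 0→3, due 22, tardiness 0
D: 3→16, due 38, tardiness 0
A: 16→20, due 42, tardiness 0
B: 20→37, due 43, tardiness 0
F: 37→52, due 45, tardiness 7
C: 52→62, due 50, tardiness 12
Sum = 0+0+0+0+7+12 = 19.
Difference = 48 − 19 = 29.

29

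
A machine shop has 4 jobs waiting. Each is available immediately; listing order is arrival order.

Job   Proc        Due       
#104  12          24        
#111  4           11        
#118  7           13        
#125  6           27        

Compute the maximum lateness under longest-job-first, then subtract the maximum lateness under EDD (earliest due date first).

16

LPT (decreasing processing time): #104 #118 #125 #111.
#104: 0→12, due 24, lateness -12
#118: 12→19, due 13, lateness 6
#125: 19→25, due 27, lateness -2
#111: 25→29, due 11, lateness 18
Maximum = 18.
EDD (increasing due date): #111 #118 #104 #125.
#111: 0→4, due 11, lateness -7
#118: 4→11, due 13, lateness -2
#104: 11→23, due 24, lateness -1
#125: 23→29, due 27, lateness 2
Maximum = 2.
Difference = 18 − 2 = 16.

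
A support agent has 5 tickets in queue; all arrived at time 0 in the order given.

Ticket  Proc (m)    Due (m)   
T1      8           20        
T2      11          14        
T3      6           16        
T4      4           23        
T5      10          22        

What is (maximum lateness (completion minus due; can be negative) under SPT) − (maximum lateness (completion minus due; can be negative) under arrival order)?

SPT (increasing processing time): T4 T3 T1 T5 T2.
T4: 0→4, due 23, lateness -19
T3: 4→10, due 16, lateness -6
T1: 10→18, due 20, lateness -2
T5: 18→28, due 22, lateness 6
T2: 28→39, due 14, lateness 25
Maximum = 25.
FIFO (arrival order): T1 T2 T3 T4 T5.
T1: 0→8, due 20, lateness -12
T2: 8→19, due 14, lateness 5
T3: 19→25, due 16, lateness 9
T4: 25→29, due 23, lateness 6
T5: 29→39, due 22, lateness 17
Maximum = 17.
Difference = 25 − 17 = 8.

8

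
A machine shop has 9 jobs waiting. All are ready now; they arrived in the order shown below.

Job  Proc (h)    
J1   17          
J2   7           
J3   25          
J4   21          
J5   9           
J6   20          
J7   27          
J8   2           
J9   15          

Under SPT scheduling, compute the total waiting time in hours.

SPT (increasing processing time): J8 J2 J5 J9 J1 J6 J4 J3 J7.
J8: waits 0, runs 0→2
J2: waits 2, runs 2→9
J5: waits 9, runs 9→18
J9: waits 18, runs 18→33
J1: waits 33, runs 33→50
J6: waits 50, runs 50→70
J4: waits 70, runs 70→91
J3: waits 91, runs 91→116
J7: waits 116, runs 116→143
Sum = 0+2+9+18+33+50+70+91+116 = 389.

389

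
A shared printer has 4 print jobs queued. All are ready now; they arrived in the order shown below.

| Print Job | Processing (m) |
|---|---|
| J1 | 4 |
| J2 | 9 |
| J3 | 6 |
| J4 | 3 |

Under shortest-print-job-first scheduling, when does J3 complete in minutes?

13

SPT (increasing processing time): J4 J1 J3 J2.
J4: 0→3
J1: 3→7
J3: 7→13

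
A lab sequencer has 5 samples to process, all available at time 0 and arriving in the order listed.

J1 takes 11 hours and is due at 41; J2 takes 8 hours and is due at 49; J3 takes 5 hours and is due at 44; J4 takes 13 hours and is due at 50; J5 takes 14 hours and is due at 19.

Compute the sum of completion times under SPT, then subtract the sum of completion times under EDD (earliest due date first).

-28

SPT (increasing processing time): J3 J2 J1 J4 J5.
J3: 0→5
J2: 5→13
J1: 13→24
J4: 24→37
J5: 37→51
Sum = 5+13+24+37+51 = 130.
EDD (increasing due date): J5 J1 J3 J2 J4.
J5: 0→14
J1: 14→25
J3: 25→30
J2: 30→38
J4: 38→51
Sum = 14+25+30+38+51 = 158.
Difference = 130 − 158 = -28.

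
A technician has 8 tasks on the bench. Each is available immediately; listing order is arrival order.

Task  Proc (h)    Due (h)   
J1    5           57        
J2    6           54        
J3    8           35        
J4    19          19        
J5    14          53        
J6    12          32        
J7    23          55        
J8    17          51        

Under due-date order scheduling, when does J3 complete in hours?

39

EDD (increasing due date): J4 J6 J3 J8 J5 J2 J7 J1.
J4: 0→19
J6: 19→31
J3: 31→39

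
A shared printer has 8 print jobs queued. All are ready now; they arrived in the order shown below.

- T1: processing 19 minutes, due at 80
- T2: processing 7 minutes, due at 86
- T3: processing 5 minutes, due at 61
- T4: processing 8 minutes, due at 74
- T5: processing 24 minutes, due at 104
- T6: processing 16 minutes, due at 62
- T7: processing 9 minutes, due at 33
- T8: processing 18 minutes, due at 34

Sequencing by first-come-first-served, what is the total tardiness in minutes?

144

FIFO (arrival order): T1 T2 T3 T4 T5 T6 T7 T8.
T1: 0→19, due 80, tardiness 0
T2: 19→26, due 86, tardiness 0
T3: 26→31, due 61, tardiness 0
T4: 31→39, due 74, tardiness 0
T5: 39→63, due 104, tardiness 0
T6: 63→79, due 62, tardiness 17
T7: 79→88, due 33, tardiness 55
T8: 88→106, due 34, tardiness 72
Sum = 0+0+0+0+0+17+55+72 = 144.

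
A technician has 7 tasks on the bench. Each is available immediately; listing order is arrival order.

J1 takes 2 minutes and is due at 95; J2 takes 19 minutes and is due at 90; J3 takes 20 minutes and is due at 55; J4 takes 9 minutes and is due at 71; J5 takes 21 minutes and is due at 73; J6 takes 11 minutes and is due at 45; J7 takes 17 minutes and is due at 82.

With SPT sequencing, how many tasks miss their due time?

SPT (increasing processing time): J1 J4 J6 J7 J2 J3 J5.
J1: 0→2, due 95, tardiness 0
J4: 2→11, due 71, tardiness 0
J6: 11→22, due 45, tardiness 0
J7: 22→39, due 82, tardiness 0
J2: 39→58, due 90, tardiness 0
J3: 58→78, due 55, tardiness 23
J5: 78→99, due 73, tardiness 26
Late tasks: 2.

2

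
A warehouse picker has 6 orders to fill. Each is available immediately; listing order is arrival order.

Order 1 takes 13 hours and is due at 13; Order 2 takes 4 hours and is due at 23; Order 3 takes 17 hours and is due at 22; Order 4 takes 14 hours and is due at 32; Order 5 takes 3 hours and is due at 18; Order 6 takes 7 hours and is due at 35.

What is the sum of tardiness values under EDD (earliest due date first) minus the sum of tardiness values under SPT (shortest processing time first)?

EDD (increasing due date): Order 1 Order 5 Order 3 Order 2 Order 4 Order 6.
Order 1: 0→13, due 13, tardiness 0
Order 5: 13→16, due 18, tardiness 0
Order 3: 16→33, due 22, tardiness 11
Order 2: 33→37, due 23, tardiness 14
Order 4: 37→51, due 32, tardiness 19
Order 6: 51→58, due 35, tardiness 23
Sum = 0+0+11+14+19+23 = 67.
SPT (increasing processing time): Order 5 Order 2 Order 6 Order 1 Order 4 Order 3.
Order 5: 0→3, due 18, tardiness 0
Order 2: 3→7, due 23, tardiness 0
Order 6: 7→14, due 35, tardiness 0
Order 1: 14→27, due 13, tardiness 14
Order 4: 27→41, due 32, tardiness 9
Order 3: 41→58, due 22, tardiness 36
Sum = 0+0+0+14+9+36 = 59.
Difference = 67 − 59 = 8.

8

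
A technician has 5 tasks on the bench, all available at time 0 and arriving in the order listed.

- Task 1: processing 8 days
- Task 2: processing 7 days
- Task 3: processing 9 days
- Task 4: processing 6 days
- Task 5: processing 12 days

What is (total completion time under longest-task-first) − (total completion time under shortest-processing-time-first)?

28

LPT (decreasing processing time): Task 5 Task 3 Task 1 Task 2 Task 4.
Task 5: 0→12
Task 3: 12→21
Task 1: 21→29
Task 2: 29→36
Task 4: 36→42
Sum = 12+21+29+36+42 = 140.
SPT (increasing processing time): Task 4 Task 2 Task 1 Task 3 Task 5.
Task 4: 0→6
Task 2: 6→13
Task 1: 13→21
Task 3: 21→30
Task 5: 30→42
Sum = 6+13+21+30+42 = 112.
Difference = 140 − 112 = 28.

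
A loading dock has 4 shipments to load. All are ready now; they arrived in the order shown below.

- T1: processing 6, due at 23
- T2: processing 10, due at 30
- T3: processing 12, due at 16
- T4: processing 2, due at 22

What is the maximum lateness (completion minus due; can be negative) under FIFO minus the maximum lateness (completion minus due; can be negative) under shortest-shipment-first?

FIFO (arrival order): T1 T2 T3 T4.
T1: 0→6, due 23, lateness -17
T2: 6→16, due 30, lateness -14
T3: 16→28, due 16, lateness 12
T4: 28→30, due 22, lateness 8
Maximum = 12.
SPT (increasing processing time): T4 T1 T2 T3.
T4: 0→2, due 22, lateness -20
T1: 2→8, due 23, lateness -15
T2: 8→18, due 30, lateness -12
T3: 18→30, due 16, lateness 14
Maximum = 14.
Difference = 12 − 14 = -2.

-2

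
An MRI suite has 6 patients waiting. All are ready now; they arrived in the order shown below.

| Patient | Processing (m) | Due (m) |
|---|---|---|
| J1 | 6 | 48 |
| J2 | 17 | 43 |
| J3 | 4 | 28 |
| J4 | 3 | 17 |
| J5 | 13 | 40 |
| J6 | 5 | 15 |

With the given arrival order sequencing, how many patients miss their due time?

FIFO (arrival order): J1 J2 J3 J4 J5 J6.
J1: 0→6, due 48, tardiness 0
J2: 6→23, due 43, tardiness 0
J3: 23→27, due 28, tardiness 0
J4: 27→30, due 17, tardiness 13
J5: 30→43, due 40, tardiness 3
J6: 43→48, due 15, tardiness 33
Late patients: 3.

3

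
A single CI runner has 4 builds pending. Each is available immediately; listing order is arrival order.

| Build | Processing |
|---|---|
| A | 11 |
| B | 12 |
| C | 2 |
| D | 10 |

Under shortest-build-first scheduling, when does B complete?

SPT (increasing processing time): C D A B.
C: 0→2
D: 2→12
A: 12→23
B: 23→35

35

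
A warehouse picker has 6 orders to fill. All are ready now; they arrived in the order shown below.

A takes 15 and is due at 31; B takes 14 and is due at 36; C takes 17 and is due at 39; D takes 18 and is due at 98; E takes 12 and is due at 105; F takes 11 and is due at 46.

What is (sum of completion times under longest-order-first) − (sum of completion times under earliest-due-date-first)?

21

LPT (decreasing processing time): D C A B E F.
D: 0→18
C: 18→35
A: 35→50
B: 50→64
E: 64→76
F: 76→87
Sum = 18+35+50+64+76+87 = 330.
EDD (increasing due date): A B C F D E.
A: 0→15
B: 15→29
C: 29→46
F: 46→57
D: 57→75
E: 75→87
Sum = 15+29+46+57+75+87 = 309.
Difference = 330 − 309 = 21.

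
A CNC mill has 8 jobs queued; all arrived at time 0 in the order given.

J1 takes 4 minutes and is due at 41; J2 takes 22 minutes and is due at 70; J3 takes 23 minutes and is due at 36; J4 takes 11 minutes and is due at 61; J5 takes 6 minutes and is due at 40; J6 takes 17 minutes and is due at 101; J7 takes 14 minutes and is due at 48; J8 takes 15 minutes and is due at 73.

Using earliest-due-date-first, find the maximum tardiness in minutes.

22

EDD (increasing due date): J3 J5 J1 J7 J4 J2 J8 J6.
J3: 0→23, due 36, tardiness 0
J5: 23→29, due 40, tardiness 0
J1: 29→33, due 41, tardiness 0
J7: 33→47, due 48, tardiness 0
J4: 47→58, due 61, tardiness 0
J2: 58→80, due 70, tardiness 10
J8: 80→95, due 73, tardiness 22
J6: 95→112, due 101, tardiness 11
Maximum = 22.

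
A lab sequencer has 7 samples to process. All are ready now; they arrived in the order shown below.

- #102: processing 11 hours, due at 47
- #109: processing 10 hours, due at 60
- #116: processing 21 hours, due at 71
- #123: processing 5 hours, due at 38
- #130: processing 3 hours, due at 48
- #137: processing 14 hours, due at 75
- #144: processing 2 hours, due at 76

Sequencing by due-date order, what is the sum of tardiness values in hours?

0

EDD (increasing due date): #123 #102 #130 #109 #116 #137 #144.
#123: 0→5, due 38, tardiness 0
#102: 5→16, due 47, tardiness 0
#130: 16→19, due 48, tardiness 0
#109: 19→29, due 60, tardiness 0
#116: 29→50, due 71, tardiness 0
#137: 50→64, due 75, tardiness 0
#144: 64→66, due 76, tardiness 0
Sum = 0+0+0+0+0+0+0 = 0.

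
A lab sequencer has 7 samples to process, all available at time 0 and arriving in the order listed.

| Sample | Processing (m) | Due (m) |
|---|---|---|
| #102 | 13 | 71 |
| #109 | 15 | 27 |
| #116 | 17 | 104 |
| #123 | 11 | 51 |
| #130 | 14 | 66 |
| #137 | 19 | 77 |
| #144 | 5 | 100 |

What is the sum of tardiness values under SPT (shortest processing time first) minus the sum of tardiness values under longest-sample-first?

SPT (increasing processing time): #144 #123 #102 #130 #109 #116 #137.
#144: 0→5, due 100, tardiness 0
#123: 5→16, due 51, tardiness 0
#102: 16→29, due 71, tardiness 0
#130: 29→43, due 66, tardiness 0
#109: 43→58, due 27, tardiness 31
#116: 58→75, due 104, tardiness 0
#137: 75→94, due 77, tardiness 17
Sum = 0+0+0+0+31+0+17 = 48.
LPT (decreasing processing time): #137 #116 #109 #130 #102 #123 #144.
#137: 0→19, due 77, tardiness 0
#116: 19→36, due 104, tardiness 0
#109: 36→51, due 27, tardiness 24
#130: 51→65, due 66, tardiness 0
#102: 65→78, due 71, tardiness 7
#123: 78→89, due 51, tardiness 38
#144: 89→94, due 100, tardiness 0
Sum = 0+0+24+0+7+38+0 = 69.
Difference = 48 − 69 = -21.

-21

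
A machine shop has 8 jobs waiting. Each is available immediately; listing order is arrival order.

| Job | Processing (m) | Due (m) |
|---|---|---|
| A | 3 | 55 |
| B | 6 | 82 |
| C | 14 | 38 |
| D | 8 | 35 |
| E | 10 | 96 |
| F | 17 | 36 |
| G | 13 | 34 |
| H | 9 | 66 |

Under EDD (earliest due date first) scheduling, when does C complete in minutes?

EDD (increasing due date): G D F C A H B E.
G: 0→13
D: 13→21
F: 21→38
C: 38→52

52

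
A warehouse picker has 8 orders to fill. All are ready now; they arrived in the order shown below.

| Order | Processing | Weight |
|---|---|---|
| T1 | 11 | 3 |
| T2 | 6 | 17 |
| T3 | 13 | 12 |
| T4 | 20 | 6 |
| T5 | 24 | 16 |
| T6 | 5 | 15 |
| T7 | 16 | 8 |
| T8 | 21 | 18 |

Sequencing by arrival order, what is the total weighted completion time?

6199

FIFO (arrival order): T1 T2 T3 T4 T5 T6 T7 T8.
T1: finishes 11, weight 3, w·C = 33
T2: finishes 17, weight 17, w·C = 289
T3: finishes 30, weight 12, w·C = 360
T4: finishes 50, weight 6, w·C = 300
T5: finishes 74, weight 16, w·C = 1184
T6: finishes 79, weight 15, w·C = 1185
T7: finishes 95, weight 8, w·C = 760
T8: finishes 116, weight 18, w·C = 2088
Sum = 33+289+360+300+1184+1185+760+2088 = 6199.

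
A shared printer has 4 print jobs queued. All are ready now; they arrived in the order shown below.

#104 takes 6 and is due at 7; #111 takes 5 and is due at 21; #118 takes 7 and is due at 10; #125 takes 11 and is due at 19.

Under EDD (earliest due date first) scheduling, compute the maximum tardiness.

8

EDD (increasing due date): #104 #118 #125 #111.
#104: 0→6, due 7, tardiness 0
#118: 6→13, due 10, tardiness 3
#125: 13→24, due 19, tardiness 5
#111: 24→29, due 21, tardiness 8
Maximum = 8.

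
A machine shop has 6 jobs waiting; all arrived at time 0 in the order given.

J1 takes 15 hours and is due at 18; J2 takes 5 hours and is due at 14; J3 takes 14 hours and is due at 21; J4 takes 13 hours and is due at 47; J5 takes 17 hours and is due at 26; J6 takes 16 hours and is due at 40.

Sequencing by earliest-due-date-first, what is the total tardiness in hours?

100

EDD (increasing due date): J2 J1 J3 J5 J6 J4.
J2: 0→5, due 14, tardiness 0
J1: 5→20, due 18, tardiness 2
J3: 20→34, due 21, tardiness 13
J5: 34→51, due 26, tardiness 25
J6: 51→67, due 40, tardiness 27
J4: 67→80, due 47, tardiness 33
Sum = 0+2+13+25+27+33 = 100.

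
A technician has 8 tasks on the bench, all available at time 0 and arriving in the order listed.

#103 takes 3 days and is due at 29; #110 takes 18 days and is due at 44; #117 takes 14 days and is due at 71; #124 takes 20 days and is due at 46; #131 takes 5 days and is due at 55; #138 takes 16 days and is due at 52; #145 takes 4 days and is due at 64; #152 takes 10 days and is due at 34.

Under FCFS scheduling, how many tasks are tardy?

FIFO (arrival order): #103 #110 #117 #124 #131 #138 #145 #152.
#103: 0→3, due 29, tardiness 0
#110: 3→21, due 44, tardiness 0
#117: 21→35, due 71, tardiness 0
#124: 35→55, due 46, tardiness 9
#131: 55→60, due 55, tardiness 5
#138: 60→76, due 52, tardiness 24
#145: 76→80, due 64, tardiness 16
#152: 80→90, due 34, tardiness 56
Late tasks: 5.

5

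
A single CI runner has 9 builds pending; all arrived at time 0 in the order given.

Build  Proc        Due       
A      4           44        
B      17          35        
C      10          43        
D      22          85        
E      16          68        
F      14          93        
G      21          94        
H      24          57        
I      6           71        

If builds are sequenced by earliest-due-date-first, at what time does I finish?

77

EDD (increasing due date): B C A H E I D F G.
B: 0→17
C: 17→27
A: 27→31
H: 31→55
E: 55→71
I: 71→77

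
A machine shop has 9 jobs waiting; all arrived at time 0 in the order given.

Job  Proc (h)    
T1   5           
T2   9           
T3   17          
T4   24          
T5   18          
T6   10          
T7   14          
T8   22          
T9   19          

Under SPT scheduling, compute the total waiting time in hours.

SPT (increasing processing time): T1 T2 T6 T7 T3 T5 T9 T8 T4.
T1: waits 0, runs 0→5
T2: waits 5, runs 5→14
T6: waits 14, runs 14→24
T7: waits 24, runs 24→38
T3: waits 38, runs 38→55
T5: waits 55, runs 55→73
T9: waits 73, runs 73→92
T8: waits 92, runs 92→114
T4: waits 114, runs 114→138
Sum = 0+5+14+24+38+55+73+92+114 = 415.

415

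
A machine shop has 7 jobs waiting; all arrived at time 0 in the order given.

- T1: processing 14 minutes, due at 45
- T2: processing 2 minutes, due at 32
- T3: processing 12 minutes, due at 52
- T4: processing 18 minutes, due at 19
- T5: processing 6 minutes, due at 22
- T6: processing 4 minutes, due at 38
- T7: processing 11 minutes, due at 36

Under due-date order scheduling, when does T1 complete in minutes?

EDD (increasing due date): T4 T5 T2 T7 T6 T1 T3.
T4: 0→18
T5: 18→24
T2: 24→26
T7: 26→37
T6: 37→41
T1: 41→55

55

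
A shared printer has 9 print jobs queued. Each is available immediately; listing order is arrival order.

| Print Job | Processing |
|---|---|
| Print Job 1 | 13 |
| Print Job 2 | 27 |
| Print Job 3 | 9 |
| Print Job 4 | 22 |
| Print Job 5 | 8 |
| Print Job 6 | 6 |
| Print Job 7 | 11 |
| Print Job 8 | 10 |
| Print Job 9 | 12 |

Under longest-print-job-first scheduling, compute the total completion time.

726

LPT (decreasing processing time): Print Job 2 Print Job 4 Print Job 1 Print Job 9 Print Job 7 Print Job 8 Print Job 3 Print Job 5 Print Job 6.
Print Job 2: 0→27
Print Job 4: 27→49
Print Job 1: 49→62
Print Job 9: 62→74
Print Job 7: 74→85
Print Job 8: 85→95
Print Job 3: 95→104
Print Job 5: 104→112
Print Job 6: 112→118
Sum = 27+49+62+74+85+95+104+112+118 = 726.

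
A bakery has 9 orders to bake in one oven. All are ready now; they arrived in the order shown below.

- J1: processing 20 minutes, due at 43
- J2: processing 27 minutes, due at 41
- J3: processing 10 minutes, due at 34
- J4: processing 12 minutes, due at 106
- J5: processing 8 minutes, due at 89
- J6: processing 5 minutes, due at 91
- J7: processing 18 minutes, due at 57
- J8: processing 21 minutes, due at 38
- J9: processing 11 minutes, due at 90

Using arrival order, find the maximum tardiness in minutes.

FIFO (arrival order): J1 J2 J3 J4 J5 J6 J7 J8 J9.
J1: 0→20, due 43, tardiness 0
J2: 20→47, due 41, tardiness 6
J3: 47→57, due 34, tardiness 23
J4: 57→69, due 106, tardiness 0
J5: 69→77, due 89, tardiness 0
J6: 77→82, due 91, tardiness 0
J7: 82→100, due 57, tardiness 43
J8: 100→121, due 38, tardiness 83
J9: 121→132, due 90, tardiness 42
Maximum = 83.

83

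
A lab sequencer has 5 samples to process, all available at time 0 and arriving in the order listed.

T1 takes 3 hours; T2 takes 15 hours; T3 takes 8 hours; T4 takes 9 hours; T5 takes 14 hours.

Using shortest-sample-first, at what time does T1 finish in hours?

SPT (increasing processing time): T1 T3 T4 T5 T2.
T1: 0→3

3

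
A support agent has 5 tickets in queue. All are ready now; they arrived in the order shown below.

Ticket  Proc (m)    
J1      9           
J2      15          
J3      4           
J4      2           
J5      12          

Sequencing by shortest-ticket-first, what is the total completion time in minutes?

92

SPT (increasing processing time): J4 J3 J1 J5 J2.
J4: 0→2
J3: 2→6
J1: 6→15
J5: 15→27
J2: 27→42
Sum = 2+6+15+27+42 = 92.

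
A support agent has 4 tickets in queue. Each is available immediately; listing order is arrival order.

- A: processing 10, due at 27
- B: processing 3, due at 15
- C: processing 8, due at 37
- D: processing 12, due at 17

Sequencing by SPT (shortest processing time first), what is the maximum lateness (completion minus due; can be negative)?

16

SPT (increasing processing time): B C A D.
B: 0→3, due 15, lateness -12
C: 3→11, due 37, lateness -26
A: 11→21, due 27, lateness -6
D: 21→33, due 17, lateness 16
Maximum = 16.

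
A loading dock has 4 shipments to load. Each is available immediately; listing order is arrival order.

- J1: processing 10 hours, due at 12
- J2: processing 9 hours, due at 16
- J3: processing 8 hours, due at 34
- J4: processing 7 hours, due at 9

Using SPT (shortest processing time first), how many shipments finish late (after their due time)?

SPT (increasing processing time): J4 J3 J2 J1.
J4: 0→7, due 9, tardiness 0
J3: 7→15, due 34, tardiness 0
J2: 15→24, due 16, tardiness 8
J1: 24→34, due 12, tardiness 22
Late shipments: 2.

2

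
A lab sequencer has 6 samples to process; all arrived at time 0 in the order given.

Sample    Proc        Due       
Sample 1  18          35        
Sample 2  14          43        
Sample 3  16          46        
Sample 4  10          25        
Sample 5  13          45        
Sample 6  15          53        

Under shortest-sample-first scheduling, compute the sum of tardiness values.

SPT (increasing processing time): Sample 4 Sample 5 Sample 2 Sample 6 Sample 3 Sample 1.
Sample 4: 0→10, due 25, tardiness 0
Sample 5: 10→23, due 45, tardiness 0
Sample 2: 23→37, due 43, tardiness 0
Sample 6: 37→52, due 53, tardiness 0
Sample 3: 52→68, due 46, tardiness 22
Sample 1: 68→86, due 35, tardiness 51
Sum = 0+0+0+0+22+51 = 73.

73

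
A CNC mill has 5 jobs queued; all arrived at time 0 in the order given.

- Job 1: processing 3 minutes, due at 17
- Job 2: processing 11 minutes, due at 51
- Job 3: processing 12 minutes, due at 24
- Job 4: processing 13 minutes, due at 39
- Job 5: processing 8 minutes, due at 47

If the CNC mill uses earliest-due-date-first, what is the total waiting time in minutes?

EDD (increasing due date): Job 1 Job 3 Job 4 Job 5 Job 2.
Job 1: waits 0, runs 0→3
Job 3: waits 3, runs 3→15
Job 4: waits 15, runs 15→28
Job 5: waits 28, runs 28→36
Job 2: waits 36, runs 36→47
Sum = 0+3+15+28+36 = 82.

82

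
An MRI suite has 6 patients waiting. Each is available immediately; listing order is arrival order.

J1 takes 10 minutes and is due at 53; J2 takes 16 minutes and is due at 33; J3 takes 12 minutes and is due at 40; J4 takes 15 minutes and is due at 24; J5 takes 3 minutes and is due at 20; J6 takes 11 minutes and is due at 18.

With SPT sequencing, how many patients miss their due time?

SPT (increasing processing time): J5 J1 J6 J3 J4 J2.
J5: 0→3, due 20, tardiness 0
J1: 3→13, due 53, tardiness 0
J6: 13→24, due 18, tardiness 6
J3: 24→36, due 40, tardiness 0
J4: 36→51, due 24, tardiness 27
J2: 51→67, due 33, tardiness 34
Late patients: 3.

3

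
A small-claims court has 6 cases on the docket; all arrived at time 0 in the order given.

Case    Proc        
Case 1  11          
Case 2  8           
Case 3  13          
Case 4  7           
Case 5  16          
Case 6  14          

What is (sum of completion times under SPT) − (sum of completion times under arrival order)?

SPT (increasing processing time): Case 4 Case 2 Case 1 Case 3 Case 6 Case 5.
Case 4: 0→7
Case 2: 7→15
Case 1: 15→26
Case 3: 26→39
Case 6: 39→53
Case 5: 53→69
Sum = 7+15+26+39+53+69 = 209.
FIFO (arrival order): Case 1 Case 2 Case 3 Case 4 Case 5 Case 6.
Case 1: 0→11
Case 2: 11→19
Case 3: 19→32
Case 4: 32→39
Case 5: 39→55
Case 6: 55→69
Sum = 11+19+32+39+55+69 = 225.
Difference = 209 − 225 = -16.

-16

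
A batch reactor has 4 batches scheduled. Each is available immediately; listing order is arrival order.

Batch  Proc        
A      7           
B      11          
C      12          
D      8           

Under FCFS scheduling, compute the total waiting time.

55

FIFO (arrival order): A B C D.
A: waits 0, runs 0→7
B: waits 7, runs 7→18
C: waits 18, runs 18→30
D: waits 30, runs 30→38
Sum = 0+7+18+30 = 55.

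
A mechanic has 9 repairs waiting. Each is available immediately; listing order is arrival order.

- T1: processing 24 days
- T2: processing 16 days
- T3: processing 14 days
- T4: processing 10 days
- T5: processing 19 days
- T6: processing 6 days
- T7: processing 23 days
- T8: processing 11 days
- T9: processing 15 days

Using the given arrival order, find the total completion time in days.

727

FIFO (arrival order): T1 T2 T3 T4 T5 T6 T7 T8 T9.
T1: 0→24
T2: 24→40
T3: 40→54
T4: 54→64
T5: 64→83
T6: 83→89
T7: 89→112
T8: 112→123
T9: 123→138
Sum = 24+40+54+64+83+89+112+123+138 = 727.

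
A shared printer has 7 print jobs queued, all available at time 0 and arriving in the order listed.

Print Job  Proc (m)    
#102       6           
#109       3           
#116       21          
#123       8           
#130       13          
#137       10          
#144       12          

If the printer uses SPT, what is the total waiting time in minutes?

147

SPT (increasing processing time): #109 #102 #123 #137 #144 #130 #116.
#109: waits 0, runs 0→3
#102: waits 3, runs 3→9
#123: waits 9, runs 9→17
#137: waits 17, runs 17→27
#144: waits 27, runs 27→39
#130: waits 39, runs 39→52
#116: waits 52, runs 52→73
Sum = 0+3+9+17+27+39+52 = 147.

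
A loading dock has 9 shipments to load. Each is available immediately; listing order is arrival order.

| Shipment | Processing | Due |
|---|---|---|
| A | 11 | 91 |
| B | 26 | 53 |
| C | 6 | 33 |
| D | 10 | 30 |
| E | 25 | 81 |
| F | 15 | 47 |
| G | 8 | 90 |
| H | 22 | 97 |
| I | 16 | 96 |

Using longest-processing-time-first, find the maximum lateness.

106

LPT (decreasing processing time): B E H I F A D G C.
B: 0→26, due 53, lateness -27
E: 26→51, due 81, lateness -30
H: 51→73, due 97, lateness -24
I: 73→89, due 96, lateness -7
F: 89→104, due 47, lateness 57
A: 104→115, due 91, lateness 24
D: 115→125, due 30, lateness 95
G: 125→133, due 90, lateness 43
C: 133→139, due 33, lateness 106
Maximum = 106.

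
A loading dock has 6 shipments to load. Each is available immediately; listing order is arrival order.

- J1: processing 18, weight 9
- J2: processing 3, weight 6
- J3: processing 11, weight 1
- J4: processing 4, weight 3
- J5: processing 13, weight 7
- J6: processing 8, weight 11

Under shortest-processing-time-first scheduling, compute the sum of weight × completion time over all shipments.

SPT (increasing processing time): J2 J4 J6 J3 J5 J1.
J2: finishes 3, weight 6, w·C = 18
J4: finishes 7, weight 3, w·C = 21
J6: finishes 15, weight 11, w·C = 165
J3: finishes 26, weight 1, w·C = 26
J5: finishes 39, weight 7, w·C = 273
J1: finishes 57, weight 9, w·C = 513
Sum = 18+21+165+26+273+513 = 1016.

1016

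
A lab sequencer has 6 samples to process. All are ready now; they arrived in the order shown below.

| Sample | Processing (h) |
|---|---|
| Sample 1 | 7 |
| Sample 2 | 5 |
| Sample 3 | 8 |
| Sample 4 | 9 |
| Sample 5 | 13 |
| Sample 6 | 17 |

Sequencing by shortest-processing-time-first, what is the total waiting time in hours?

108

SPT (increasing processing time): Sample 2 Sample 1 Sample 3 Sample 4 Sample 5 Sample 6.
Sample 2: waits 0, runs 0→5
Sample 1: waits 5, runs 5→12
Sample 3: waits 12, runs 12→20
Sample 4: waits 20, runs 20→29
Sample 5: waits 29, runs 29→42
Sample 6: waits 42, runs 42→59
Sum = 0+5+12+20+29+42 = 108.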